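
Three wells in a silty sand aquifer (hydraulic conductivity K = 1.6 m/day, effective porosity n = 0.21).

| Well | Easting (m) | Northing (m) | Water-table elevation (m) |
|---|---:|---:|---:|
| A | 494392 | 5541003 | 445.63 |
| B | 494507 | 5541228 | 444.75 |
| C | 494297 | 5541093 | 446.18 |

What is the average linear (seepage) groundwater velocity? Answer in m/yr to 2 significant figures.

Differences from A: to B (Δx, Δy, Δh) = (115, 225, -0.88); to C = (-95, 90, +0.55).
Solve a·Δx + b·Δy = Δh: det = 115·90 − (-95)·225 = 31725.
∂h/∂x = [(-0.88)·90 − (+0.55)·225] / 31725 = -0.006397
∂h/∂y = [115·(+0.55) − (-95)·(-0.88)] / 31725 = -0.0006414
|∇h| = √(-0.006397² + -0.0006414²) = 0.006429
Seepage velocity v = K·i/n = 1.6 × 0.006429 / 0.21 = 0.04898 m/day = 17.89 m/yr.

18 m/yr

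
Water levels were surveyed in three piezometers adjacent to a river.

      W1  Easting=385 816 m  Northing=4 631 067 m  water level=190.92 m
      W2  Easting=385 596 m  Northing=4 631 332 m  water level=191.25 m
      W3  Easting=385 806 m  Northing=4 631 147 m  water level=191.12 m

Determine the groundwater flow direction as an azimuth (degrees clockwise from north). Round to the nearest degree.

Differences from W1: to W2 (Δx, Δy, Δh) = (-220, 265, +0.33); to W3 = (-10, 80, +0.20).
Determinant of the coordinate differences = (-220)·80 − (-10)·265 = -14950.
∂h/∂x = [(+0.33)·80 − (+0.20)·265] / -14950 = +0.001779
∂h/∂y = [(-220)·(+0.20) − (-10)·(+0.33)] / -14950 = +0.002722
Flow direction (−∇h) has components (-0.001779 E, -0.002722 N).
Azimuth = atan2(E, N) = atan2(-0.001779, -0.002722) = 213.2° ≈ 213°.

213°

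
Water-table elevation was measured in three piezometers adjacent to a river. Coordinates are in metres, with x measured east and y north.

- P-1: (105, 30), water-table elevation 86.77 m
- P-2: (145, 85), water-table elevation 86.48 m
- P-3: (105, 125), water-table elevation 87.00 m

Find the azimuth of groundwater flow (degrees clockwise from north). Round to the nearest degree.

103°

Differences from P-1: to P-2 (Δx, Δy, Δh) = (40, 55, -0.29); to P-3 = (0, 95, +0.23).
Determinant of the coordinate differences = 40·95 − 0·55 = 3800.
∂h/∂x = [(-0.29)·95 − (+0.23)·55] / 3800 = -0.01058
∂h/∂y = [40·(+0.23) − 0·(-0.29)] / 3800 = +0.002421
Flow direction (−∇h) has components (+0.01058 E, -0.002421 N).
Azimuth = atan2(E, N) = atan2(+0.01058, -0.002421) = 102.9° ≈ 103°.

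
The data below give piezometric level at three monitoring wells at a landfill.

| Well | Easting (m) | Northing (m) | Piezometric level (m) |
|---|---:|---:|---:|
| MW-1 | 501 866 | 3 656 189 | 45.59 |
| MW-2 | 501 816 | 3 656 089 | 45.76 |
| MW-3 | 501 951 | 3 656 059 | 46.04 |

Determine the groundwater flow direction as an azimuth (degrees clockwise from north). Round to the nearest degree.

328°

Differences from MW-1: to MW-2 (Δx, Δy, Δh) = (-50, -100, +0.17); to MW-3 = (85, -130, +0.45).
Solve a·Δx + b·Δy = Δh: det = (-50)·(-130) − 85·(-100) = 15000.
∂h/∂x = [(+0.17)·(-130) − (+0.45)·(-100)] / 15000 = +0.001527
∂h/∂y = [(-50)·(+0.45) − 85·(+0.17)] / 15000 = -0.002463
Flow direction (−∇h) has components (-0.001527 E, +0.002463 N).
Azimuth = atan2(E, N) = atan2(-0.001527, +0.002463) = 328.2° ≈ 328°.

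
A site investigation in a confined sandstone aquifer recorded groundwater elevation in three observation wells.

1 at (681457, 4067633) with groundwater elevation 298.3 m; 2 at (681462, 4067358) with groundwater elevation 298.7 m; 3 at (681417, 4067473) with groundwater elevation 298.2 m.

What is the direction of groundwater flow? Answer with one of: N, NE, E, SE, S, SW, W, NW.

W

With h = a·x + b·y + c and 1 as origin, the differences give:
  5·a + (-275)·b = +0.4
  (-40)·a + (-160)·b = -0.1
Eliminate b (×(-160) and ×(-275), subtract): -11800·a = -91.50 → a = ∂h/∂x = +0.007754
Back-substitute: b = ∂h/∂y = -0.001314.
Flow = −∇h = (-0.007754 east, +0.001314 north), which points west.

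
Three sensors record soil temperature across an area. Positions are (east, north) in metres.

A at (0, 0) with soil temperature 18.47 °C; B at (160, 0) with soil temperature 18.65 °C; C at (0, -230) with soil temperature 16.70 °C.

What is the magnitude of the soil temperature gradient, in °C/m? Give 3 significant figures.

∂T/∂x = (18.65 − 18.47) / (160 − 0) = +0.001125
∂T/∂y = (16.70 − 18.47) / (-230 − 0) = +0.007696
|∇f| = √(0.001125² + 0.007696²) = 0.007778 °C/m

0.00778 °C/m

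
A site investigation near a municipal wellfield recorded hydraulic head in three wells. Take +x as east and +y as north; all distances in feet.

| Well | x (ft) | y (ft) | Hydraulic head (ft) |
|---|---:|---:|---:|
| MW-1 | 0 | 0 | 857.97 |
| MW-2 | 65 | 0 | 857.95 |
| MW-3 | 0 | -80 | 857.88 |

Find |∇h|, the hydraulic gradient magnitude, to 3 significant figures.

∂h/∂x = (857.95 − 857.97) / (65 − 0) = -0.0003077
∂h/∂y = (857.88 − 857.97) / (-80 − 0) = +0.001125
|∇h| = √(-0.0003077² + 0.001125²) = 0.001166

0.00117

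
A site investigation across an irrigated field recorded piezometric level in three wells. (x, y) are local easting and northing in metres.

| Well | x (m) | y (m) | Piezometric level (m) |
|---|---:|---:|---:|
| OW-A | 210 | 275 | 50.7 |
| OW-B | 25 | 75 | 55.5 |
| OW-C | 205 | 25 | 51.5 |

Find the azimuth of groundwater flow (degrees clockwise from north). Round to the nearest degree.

With h = a·x + b·y + c and OW-A as origin, the differences give:
  (-185)·a + (-200)·b = +4.8
  (-5)·a + (-250)·b = +0.8
Eliminate b (×(-250) and ×(-200), subtract): 45250·a = -1040.00 → a = ∂h/∂x = -0.02298
Back-substitute: b = ∂h/∂y = -0.002740.
Flow direction (−∇h) has components (+0.02298 E, +0.002740 N).
Azimuth = atan2(E, N) = atan2(+0.02298, +0.002740) = 83.2° ≈ 083°.

083°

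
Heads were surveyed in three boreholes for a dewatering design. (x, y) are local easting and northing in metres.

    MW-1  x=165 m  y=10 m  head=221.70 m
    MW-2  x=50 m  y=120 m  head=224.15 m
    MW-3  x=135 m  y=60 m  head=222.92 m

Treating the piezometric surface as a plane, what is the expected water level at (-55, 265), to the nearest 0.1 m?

Taking MW-1 as reference: MW-2−MW-1 = (-115, 110, +2.45); MW-3−MW-1 = (-30, 50, +1.22).
Determinant of the coordinate differences = (-115)·50 − (-30)·110 = -2450.
∂h/∂x = [(+2.45)·50 − (+1.22)·110] / -2450 = +0.004776
∂h/∂y = [(-115)·(+1.22) − (-30)·(+2.45)] / -2450 = +0.02727
h(-55, 265) = 221.70 + (+0.004776)·(-220) + (+0.02727)·(255) = 221.70 -1.051 +6.953 = 227.602 m.

227.6 m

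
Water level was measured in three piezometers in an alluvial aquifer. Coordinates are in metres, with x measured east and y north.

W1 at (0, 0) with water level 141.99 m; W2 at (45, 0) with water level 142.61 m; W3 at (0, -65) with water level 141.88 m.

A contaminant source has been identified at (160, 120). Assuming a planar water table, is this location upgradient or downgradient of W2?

upgradient

∂h/∂x = (142.61 − 141.99) / (45 − 0) = +0.01378
∂h/∂y = (141.88 − 141.99) / (-65 − 0) = +0.001692
Head at (160, 120) = 141.99 + (+0.01378)·(160) + (+0.001692)·(120) = 144.40 m.
That is higher than the 142.61 m at W2, so the point is upgradient.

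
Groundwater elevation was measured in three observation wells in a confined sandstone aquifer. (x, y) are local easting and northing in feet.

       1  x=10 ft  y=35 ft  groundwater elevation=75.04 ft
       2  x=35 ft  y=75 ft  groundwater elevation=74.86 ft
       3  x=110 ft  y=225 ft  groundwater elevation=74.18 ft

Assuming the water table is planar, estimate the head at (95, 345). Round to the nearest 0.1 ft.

Differences from 1: to 2 (Δx, Δy, Δh) = (25, 40, -0.18); to 3 = (100, 190, -0.86).
Solve a·Δx + b·Δy = Δh: det = 25·190 − 100·40 = 750.
∂h/∂x = [(-0.18)·190 − (-0.86)·40] / 750 = +0.0002667
∂h/∂y = [25·(-0.86) − 100·(-0.18)] / 750 = -0.004667
h(95, 345) = 75.04 + (+0.0002667)·(85) + (-0.004667)·(310) = 75.04 +0.023 -1.447 = 73.616 ft.

73.6 ft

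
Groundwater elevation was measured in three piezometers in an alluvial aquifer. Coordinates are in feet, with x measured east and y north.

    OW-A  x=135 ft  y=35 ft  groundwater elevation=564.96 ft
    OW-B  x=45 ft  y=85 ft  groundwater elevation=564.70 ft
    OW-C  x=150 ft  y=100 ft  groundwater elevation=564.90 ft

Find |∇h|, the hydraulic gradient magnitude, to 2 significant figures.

Differences from OW-A: to OW-B (Δx, Δy, Δh) = (-90, 50, -0.26); to OW-C = (15, 65, -0.06).
Determinant of the coordinate differences = (-90)·65 − 15·50 = -6600.
∂h/∂x = [(-0.26)·65 − (-0.06)·50] / -6600 = +0.002106
∂h/∂y = [(-90)·(-0.06) − 15·(-0.26)] / -6600 = -0.001409
|∇h| = √(0.002106² + -0.001409²) = 0.002534

0.0025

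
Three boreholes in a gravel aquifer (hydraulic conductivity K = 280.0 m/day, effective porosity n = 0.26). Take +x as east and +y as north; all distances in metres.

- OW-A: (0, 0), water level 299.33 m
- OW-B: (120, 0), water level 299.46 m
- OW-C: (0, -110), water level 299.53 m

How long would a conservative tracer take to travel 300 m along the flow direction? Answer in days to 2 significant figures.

∂h/∂x = (299.46 − 299.33) / (120 − 0) = +0.001083
∂h/∂y = (299.53 − 299.33) / (-110 − 0) = -0.001818
|∇h| = √(0.001083² + -0.001818²) = 0.002116
Seepage velocity v = K·i/n = 280.0 × 0.002116 / 0.26 = 2.279 m/day.
t = 300 / 2.279 = 131.6 days.

130 days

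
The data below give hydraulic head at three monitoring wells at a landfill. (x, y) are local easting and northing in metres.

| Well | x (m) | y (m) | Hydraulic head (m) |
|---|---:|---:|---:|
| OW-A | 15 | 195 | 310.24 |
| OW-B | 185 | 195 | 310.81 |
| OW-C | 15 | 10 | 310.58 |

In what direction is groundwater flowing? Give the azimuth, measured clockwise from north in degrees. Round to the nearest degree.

With h = a·x + b·y + c and OW-A as origin, the differences give:
  170·a + 0·b = +0.57
  0·a + (-185)·b = +0.34
Eliminate b (×(-185) and ×0, subtract): -31450·a = -105.450 → a = ∂h/∂x = +0.003353
Back-substitute: b = ∂h/∂y = -0.001838.
Flow direction (−∇h) has components (-0.003353 E, +0.001838 N).
Azimuth = atan2(E, N) = atan2(-0.003353, +0.001838) = 298.7° ≈ 299°.

299°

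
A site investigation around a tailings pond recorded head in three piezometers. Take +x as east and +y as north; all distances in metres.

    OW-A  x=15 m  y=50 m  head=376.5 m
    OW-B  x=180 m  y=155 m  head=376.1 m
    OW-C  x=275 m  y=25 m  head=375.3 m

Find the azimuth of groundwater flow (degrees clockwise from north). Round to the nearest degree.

125°

With h = a·x + b·y + c and OW-A as origin, the differences give:
  165·a + 105·b = -0.4
  260·a + (-25)·b = -1.2
Eliminate b (×(-25) and ×105, subtract): -31425·a = 136.00 → a = ∂h/∂x = -0.004328
Back-substitute: b = ∂h/∂y = +0.002991.
Flow direction (−∇h) has components (+0.004328 E, -0.002991 N).
Azimuth = atan2(E, N) = atan2(+0.004328, -0.002991) = 124.7° ≈ 125°.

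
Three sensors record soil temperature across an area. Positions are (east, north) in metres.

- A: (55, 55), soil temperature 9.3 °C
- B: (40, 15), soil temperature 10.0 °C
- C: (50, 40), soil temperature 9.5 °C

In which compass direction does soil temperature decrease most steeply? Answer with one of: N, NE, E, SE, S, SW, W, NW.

Differences from A: to B (Δx, Δy, Δh) = (-15, -40, +0.7); to C = (-5, -15, +0.2).
Determinant of the coordinate differences = (-15)·(-15) − (-5)·(-40) = 25.
∂T/∂x = [(+0.7)·(-15) − (+0.2)·(-40)] / 25 = -0.1000
∂T/∂y = [(-15)·(+0.2) − (-5)·(+0.7)] / 25 = +0.02000
Steepest decrease is along −∇f = (+0.1000 E, -0.02000 N) → east.

E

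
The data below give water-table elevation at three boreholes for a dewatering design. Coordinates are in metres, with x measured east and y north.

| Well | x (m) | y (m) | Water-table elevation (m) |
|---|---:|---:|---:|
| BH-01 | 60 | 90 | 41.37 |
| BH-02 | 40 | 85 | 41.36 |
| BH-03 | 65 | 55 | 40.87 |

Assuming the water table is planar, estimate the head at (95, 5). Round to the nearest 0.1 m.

40.1 m

Differences from BH-01: to BH-02 (Δx, Δy, Δh) = (-20, -5, -0.01); to BH-03 = (5, -35, -0.50).
Determinant of the coordinate differences = (-20)·(-35) − 5·(-5) = 725.
∂h/∂x = [(-0.01)·(-35) − (-0.50)·(-5)] / 725 = -0.002966
∂h/∂y = [(-20)·(-0.50) − 5·(-0.01)] / 725 = +0.01386
h(95, 5) = 41.37 + (-0.002966)·(35) + (+0.01386)·(-85) = 41.37 -0.104 -1.178 = 40.088 m.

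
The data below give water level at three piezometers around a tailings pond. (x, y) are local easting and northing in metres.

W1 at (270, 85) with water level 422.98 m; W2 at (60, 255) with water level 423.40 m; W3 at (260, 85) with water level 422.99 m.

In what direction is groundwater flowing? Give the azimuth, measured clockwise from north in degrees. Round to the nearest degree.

141°

With h = a·x + b·y + c and W1 as origin, the differences give:
  (-210)·a + 170·b = +0.42
  (-10)·a + 0·b = +0.01
Eliminate b (×0 and ×170, subtract): 1700·a = -1.700 → a = ∂h/∂x = -0.0010000
Back-substitute: b = ∂h/∂y = +0.001235.
Flow direction (−∇h) has components (+0.0010000 E, -0.001235 N).
Azimuth = atan2(E, N) = atan2(+0.0010000, -0.001235) = 141.0° ≈ 141°.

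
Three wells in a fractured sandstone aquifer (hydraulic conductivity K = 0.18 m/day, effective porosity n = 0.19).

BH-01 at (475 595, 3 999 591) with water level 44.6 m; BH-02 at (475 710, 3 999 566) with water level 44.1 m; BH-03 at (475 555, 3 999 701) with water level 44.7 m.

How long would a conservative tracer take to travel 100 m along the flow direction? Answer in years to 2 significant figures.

63 years

Three-point gradient (reference BH-01): Δ to BH-02 = (115, -25, -0.5), Δ to BH-03 = (-40, 110, +0.1).
∂h/∂x = -0.004506, ∂h/∂y = -0.0007296 (det = 11650).
|∇h| = √(-0.004506² + -0.0007296²) = 0.004565
Seepage velocity v = K·i/n = 0.18 × 0.004565 / 0.19 = 0.004325 m/day.
t = 100 / 0.004325 = 2.312e+04 days = 63.3 years.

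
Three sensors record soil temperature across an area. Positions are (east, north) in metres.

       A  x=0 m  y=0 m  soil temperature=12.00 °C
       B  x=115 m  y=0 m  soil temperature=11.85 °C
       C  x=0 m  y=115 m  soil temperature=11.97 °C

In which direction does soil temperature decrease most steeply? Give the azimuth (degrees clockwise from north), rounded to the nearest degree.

079°

∂T/∂x = (11.85 − 12.00) / (115 − 0) = -0.001304
∂T/∂y = (11.97 − 12.00) / (115 − 0) = -0.0002609
Steepest decrease is along −∇f: components (+0.001304 E, +0.0002609 N).
Azimuth = atan2(+0.001304, +0.0002609) = 78.7° ≈ 079°.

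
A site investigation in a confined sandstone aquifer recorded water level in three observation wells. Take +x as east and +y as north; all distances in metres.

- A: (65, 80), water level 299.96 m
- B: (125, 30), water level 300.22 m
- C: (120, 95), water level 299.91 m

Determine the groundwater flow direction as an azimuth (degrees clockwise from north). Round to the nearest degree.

Taking A as reference: B−A = (60, -50, +0.26); C−A = (55, 15, -0.05).
Solve a·Δx + b·Δy = Δh: det = 60·15 − 55·(-50) = 3650.
∂h/∂x = [(+0.26)·15 − (-0.05)·(-50)] / 3650 = +0.0003836
∂h/∂y = [60·(-0.05) − 55·(+0.26)] / 3650 = -0.004740
Flow direction (−∇h) has components (-0.0003836 E, +0.004740 N).
Azimuth = atan2(E, N) = atan2(-0.0003836, +0.004740) = 355.4° ≈ 355°.

355°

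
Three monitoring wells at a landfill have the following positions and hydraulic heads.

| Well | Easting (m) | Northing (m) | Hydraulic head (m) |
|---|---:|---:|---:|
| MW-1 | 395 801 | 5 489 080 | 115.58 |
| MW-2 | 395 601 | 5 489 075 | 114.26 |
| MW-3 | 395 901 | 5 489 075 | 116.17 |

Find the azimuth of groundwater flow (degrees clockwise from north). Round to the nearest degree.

214°

Differences from MW-1: to MW-2 (Δx, Δy, Δh) = (-200, -5, -1.32); to MW-3 = (100, -5, +0.59).
Solve a·Δx + b·Δy = Δh: det = (-200)·(-5) − 100·(-5) = 1500.
∂h/∂x = [(-1.32)·(-5) − (+0.59)·(-5)] / 1500 = +0.006367
∂h/∂y = [(-200)·(+0.59) − 100·(-1.32)] / 1500 = +0.009333
Flow direction (−∇h) has components (-0.006367 E, -0.009333 N).
Azimuth = atan2(E, N) = atan2(-0.006367, -0.009333) = 214.3° ≈ 214°.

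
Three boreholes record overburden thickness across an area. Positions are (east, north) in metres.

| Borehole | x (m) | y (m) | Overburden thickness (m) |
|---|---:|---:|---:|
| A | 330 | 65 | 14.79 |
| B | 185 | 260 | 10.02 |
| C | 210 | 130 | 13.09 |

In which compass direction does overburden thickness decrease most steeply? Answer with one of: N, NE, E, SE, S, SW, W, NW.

N

Three-point gradient (reference A): Δ to B = (-145, 195, -4.77), Δ to C = (-120, 65, -1.70).
∂d/∂x = +0.001535, ∂d/∂y = -0.02332 (det = 13975).
Steepest decrease is along −∇f = (-0.001535 E, +0.02332 N) → north.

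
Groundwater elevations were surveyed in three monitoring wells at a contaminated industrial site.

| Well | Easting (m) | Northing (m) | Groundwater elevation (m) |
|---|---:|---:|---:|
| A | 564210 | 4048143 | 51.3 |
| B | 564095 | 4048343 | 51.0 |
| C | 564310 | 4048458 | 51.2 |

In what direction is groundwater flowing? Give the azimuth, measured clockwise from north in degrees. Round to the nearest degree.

299°

Taking A as reference: B−A = (-115, 200, -0.3); C−A = (100, 315, -0.1).
Determinant of the coordinate differences = (-115)·315 − 100·200 = -56225.
∂h/∂x = [(-0.3)·315 − (-0.1)·200] / -56225 = +0.001325
∂h/∂y = [(-115)·(-0.1) − 100·(-0.3)] / -56225 = -0.0007381
Flow direction (−∇h) has components (-0.001325 E, +0.0007381 N).
Azimuth = atan2(E, N) = atan2(-0.001325, +0.0007381) = 299.1° ≈ 299°.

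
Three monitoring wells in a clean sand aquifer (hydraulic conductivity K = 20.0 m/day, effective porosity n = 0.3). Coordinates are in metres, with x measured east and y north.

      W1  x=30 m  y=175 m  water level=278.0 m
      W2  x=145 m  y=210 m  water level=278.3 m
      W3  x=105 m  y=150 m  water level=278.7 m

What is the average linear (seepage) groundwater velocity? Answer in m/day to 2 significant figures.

0.80 m/day

Taking W1 as reference: W2−W1 = (115, 35, +0.3); W3−W1 = (75, -25, +0.7).
Solve a·Δx + b·Δy = Δh: det = 115·(-25) − 75·35 = -5500.
∂h/∂x = [(+0.3)·(-25) − (+0.7)·35] / -5500 = +0.005818
∂h/∂y = [115·(+0.7) − 75·(+0.3)] / -5500 = -0.01055
|∇h| = √(0.005818² + -0.01055²) = 0.01205
Seepage velocity v = K·i/n = 20.0 × 0.01205 / 0.3 = 0.8033 m/day.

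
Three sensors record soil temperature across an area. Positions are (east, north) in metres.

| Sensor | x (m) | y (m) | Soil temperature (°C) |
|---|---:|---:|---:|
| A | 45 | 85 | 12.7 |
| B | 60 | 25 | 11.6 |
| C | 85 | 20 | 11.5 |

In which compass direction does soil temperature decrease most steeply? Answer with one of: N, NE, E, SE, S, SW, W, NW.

S

Differences from A: to B (Δx, Δy, Δh) = (15, -60, -1.1); to C = (40, -65, -1.2).
Determinant of the coordinate differences = 15·(-65) − 40·(-60) = 1425.
∂T/∂x = [(-1.1)·(-65) − (-1.2)·(-60)] / 1425 = -0.0003509
∂T/∂y = [15·(-1.2) − 40·(-1.1)] / 1425 = +0.01825
Steepest decrease is along −∇f = (+0.0003509 E, -0.01825 N) → south.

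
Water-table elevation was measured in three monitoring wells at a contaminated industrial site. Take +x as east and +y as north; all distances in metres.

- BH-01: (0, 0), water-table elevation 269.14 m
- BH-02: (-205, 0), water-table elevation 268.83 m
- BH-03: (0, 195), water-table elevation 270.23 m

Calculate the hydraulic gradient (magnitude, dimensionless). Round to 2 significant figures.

∂h/∂x = (268.83 − 269.14) / (-205 − 0) = +0.001512
∂h/∂y = (270.23 − 269.14) / (195 − 0) = +0.005590
|∇h| = √(0.001512² + 0.005590²) = 0.005791

0.0058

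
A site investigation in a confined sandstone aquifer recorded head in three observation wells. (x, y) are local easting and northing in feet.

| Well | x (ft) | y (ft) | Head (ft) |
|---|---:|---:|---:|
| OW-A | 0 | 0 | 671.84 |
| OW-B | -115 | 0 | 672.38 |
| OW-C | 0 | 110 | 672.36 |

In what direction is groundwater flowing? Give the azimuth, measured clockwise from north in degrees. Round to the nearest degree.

135°

∂h/∂x = (672.38 − 671.84) / (-115 − 0) = -0.004696
∂h/∂y = (672.36 − 671.84) / (110 − 0) = +0.004727
Flow direction (−∇h) has components (+0.004696 E, -0.004727 N).
Azimuth = atan2(E, N) = atan2(+0.004696, -0.004727) = 135.2° ≈ 135°.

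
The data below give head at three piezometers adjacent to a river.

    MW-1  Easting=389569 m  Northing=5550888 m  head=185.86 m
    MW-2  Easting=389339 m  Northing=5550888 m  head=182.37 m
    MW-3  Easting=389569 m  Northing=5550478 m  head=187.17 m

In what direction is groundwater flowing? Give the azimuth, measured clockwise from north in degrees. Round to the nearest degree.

282°

∂h/∂x = (182.37 − 185.86) / (389339 − 389569) = +0.01517
∂h/∂y = (187.17 − 185.86) / (5550478 − 5550888) = -0.003195
Flow direction (−∇h) has components (-0.01517 E, +0.003195 N).
Azimuth = atan2(E, N) = atan2(-0.01517, +0.003195) = 281.9° ≈ 282°.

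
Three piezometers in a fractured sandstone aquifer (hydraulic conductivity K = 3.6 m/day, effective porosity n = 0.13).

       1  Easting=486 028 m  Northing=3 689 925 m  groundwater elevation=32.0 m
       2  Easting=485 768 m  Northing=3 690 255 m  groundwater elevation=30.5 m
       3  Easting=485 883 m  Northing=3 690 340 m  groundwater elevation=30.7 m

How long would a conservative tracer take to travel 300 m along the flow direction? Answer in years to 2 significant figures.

Three-point gradient (reference 1): Δ to 2 = (-260, 330, -1.5), Δ to 3 = (-145, 415, -1.3).
∂h/∂x = +0.003222, ∂h/∂y = -0.002007 (det = -60050).
|∇h| = √(0.003222² + -0.002007²) = 0.003796
Seepage velocity v = K·i/n = 3.6 × 0.003796 / 0.13 = 0.1051 m/day.
t = 300 / 0.1051 = 2854 days = 7.81 years.

7.8 years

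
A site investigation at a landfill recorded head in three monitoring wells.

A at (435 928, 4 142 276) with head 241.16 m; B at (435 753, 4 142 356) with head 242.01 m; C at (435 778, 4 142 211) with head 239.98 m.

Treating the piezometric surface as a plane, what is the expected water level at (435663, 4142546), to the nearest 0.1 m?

Differences from A: to B (Δx, Δy, Δh) = (-175, 80, +0.85); to C = (-150, -65, -1.18).
Determinant of the coordinate differences = (-175)·(-65) − (-150)·80 = 23375.
∂h/∂x = [(+0.85)·(-65) − (-1.18)·80] / 23375 = +0.001675
∂h/∂y = [(-175)·(-1.18) − (-150)·(+0.85)] / 23375 = +0.01429
h(435663, 4142546) = 241.16 + (+0.001675)·(-265) + (+0.01429)·(270) = 241.16 -0.444 +3.858 = 244.574 m.

244.6 m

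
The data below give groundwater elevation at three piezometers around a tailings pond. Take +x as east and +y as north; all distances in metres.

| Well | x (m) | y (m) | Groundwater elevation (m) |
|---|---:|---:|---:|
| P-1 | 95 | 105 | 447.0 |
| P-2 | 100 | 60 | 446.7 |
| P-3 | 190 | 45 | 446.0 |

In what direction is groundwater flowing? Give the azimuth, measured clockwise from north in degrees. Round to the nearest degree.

131°

Taking P-1 as reference: P-2−P-1 = (5, -45, -0.3); P-3−P-1 = (95, -60, -1.0).
Solve a·Δx + b·Δy = Δh: det = 5·(-60) − 95·(-45) = 3975.
∂h/∂x = [(-0.3)·(-60) − (-1.0)·(-45)] / 3975 = -0.006792
∂h/∂y = [5·(-1.0) − 95·(-0.3)] / 3975 = +0.005912
Flow direction (−∇h) has components (+0.006792 E, -0.005912 N).
Azimuth = atan2(E, N) = atan2(+0.006792, -0.005912) = 131.0° ≈ 131°.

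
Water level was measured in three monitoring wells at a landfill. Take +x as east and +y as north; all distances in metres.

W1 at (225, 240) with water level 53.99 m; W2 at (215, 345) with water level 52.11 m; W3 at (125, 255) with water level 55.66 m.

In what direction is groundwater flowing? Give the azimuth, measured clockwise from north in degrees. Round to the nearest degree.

045°

Differences from W1: to W2 (Δx, Δy, Δh) = (-10, 105, -1.88); to W3 = (-100, 15, +1.67).
Determinant of the coordinate differences = (-10)·15 − (-100)·105 = 10350.
∂h/∂x = [(-1.88)·15 − (+1.67)·105] / 10350 = -0.01967
∂h/∂y = [(-10)·(+1.67) − (-100)·(-1.88)] / 10350 = -0.01978
Flow direction (−∇h) has components (+0.01967 E, +0.01978 N).
Azimuth = atan2(E, N) = atan2(+0.01967, +0.01978) = 44.8° ≈ 045°.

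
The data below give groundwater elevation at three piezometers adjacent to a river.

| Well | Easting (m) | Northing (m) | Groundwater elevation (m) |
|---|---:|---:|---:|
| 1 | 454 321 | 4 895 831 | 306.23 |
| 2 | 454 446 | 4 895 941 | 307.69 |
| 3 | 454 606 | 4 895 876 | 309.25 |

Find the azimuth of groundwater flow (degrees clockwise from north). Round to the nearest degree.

262°

Three-point gradient (reference 1): Δ to 2 = (125, 110, +1.46), Δ to 3 = (285, 45, +3.02).
∂h/∂x = +0.01036, ∂h/∂y = +0.001500 (det = -25725).
Flow direction (−∇h) has components (-0.01036 E, -0.001500 N).
Azimuth = atan2(E, N) = atan2(-0.01036, -0.001500) = 261.8° ≈ 262°.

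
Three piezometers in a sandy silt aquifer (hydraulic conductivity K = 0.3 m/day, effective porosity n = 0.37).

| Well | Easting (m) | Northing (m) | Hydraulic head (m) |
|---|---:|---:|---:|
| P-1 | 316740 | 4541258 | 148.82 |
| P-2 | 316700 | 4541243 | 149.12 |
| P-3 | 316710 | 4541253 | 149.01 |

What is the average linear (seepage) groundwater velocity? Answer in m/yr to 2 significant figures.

With h = a·x + b·y + c and P-1 as origin, the differences give:
  (-40)·a + (-15)·b = +0.30
  (-30)·a + (-5)·b = +0.19
Eliminate b (×(-5) and ×(-15), subtract): -250·a = 1.350 → a = ∂h/∂x = -0.005400
Back-substitute: b = ∂h/∂y = -0.005600.
|∇h| = √(-0.005400² + -0.005600²) = 0.007779
Seepage velocity v = K·i/n = 0.3 × 0.007779 / 0.37 = 0.006307 m/day = 2.304 m/yr.

2.3 m/yr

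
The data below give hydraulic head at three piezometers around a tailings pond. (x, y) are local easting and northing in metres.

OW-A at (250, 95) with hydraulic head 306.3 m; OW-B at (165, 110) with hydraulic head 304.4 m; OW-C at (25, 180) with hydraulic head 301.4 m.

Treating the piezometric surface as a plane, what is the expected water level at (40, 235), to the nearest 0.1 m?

With h = a·x + b·y + c and OW-A as origin, the differences give:
  (-85)·a + 15·b = -1.9
  (-225)·a + 85·b = -4.9
Eliminate b (×85 and ×15, subtract): -3850·a = -88.00 → a = ∂h/∂x = +0.02286
Back-substitute: b = ∂h/∂y = +0.002857.
h(40, 235) = 306.3 + (+0.02286)·(-210) + (+0.002857)·(140) = 306.3 -4.800 +0.400 = 301.900 m.

301.9 m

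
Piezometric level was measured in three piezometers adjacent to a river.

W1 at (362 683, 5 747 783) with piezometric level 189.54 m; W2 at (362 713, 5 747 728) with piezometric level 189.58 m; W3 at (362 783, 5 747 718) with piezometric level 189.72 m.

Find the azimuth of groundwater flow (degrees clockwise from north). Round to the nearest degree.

Three-point gradient (reference W1): Δ to W2 = (30, -55, +0.04), Δ to W3 = (100, -65, +0.18).
∂h/∂x = +0.002056, ∂h/∂y = +0.0003944 (det = 3550).
Flow direction (−∇h) has components (-0.002056 E, -0.0003944 N).
Azimuth = atan2(E, N) = atan2(-0.002056, -0.0003944) = 259.1° ≈ 259°.

259°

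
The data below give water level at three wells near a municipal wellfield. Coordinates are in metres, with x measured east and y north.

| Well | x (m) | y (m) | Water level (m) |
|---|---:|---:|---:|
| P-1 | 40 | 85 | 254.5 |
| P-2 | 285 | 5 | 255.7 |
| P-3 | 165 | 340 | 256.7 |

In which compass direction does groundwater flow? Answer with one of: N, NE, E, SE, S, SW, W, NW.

SW

Differences from P-1: to P-2 (Δx, Δy, Δh) = (245, -80, +1.2); to P-3 = (125, 255, +2.2).
Determinant of the coordinate differences = 245·255 − 125·(-80) = 72475.
∂h/∂x = [(+1.2)·255 − (+2.2)·(-80)] / 72475 = +0.006651
∂h/∂y = [245·(+2.2) − 125·(+1.2)] / 72475 = +0.005367
Flow = −∇h = (-0.006651 east, -0.005367 north), which points southwest.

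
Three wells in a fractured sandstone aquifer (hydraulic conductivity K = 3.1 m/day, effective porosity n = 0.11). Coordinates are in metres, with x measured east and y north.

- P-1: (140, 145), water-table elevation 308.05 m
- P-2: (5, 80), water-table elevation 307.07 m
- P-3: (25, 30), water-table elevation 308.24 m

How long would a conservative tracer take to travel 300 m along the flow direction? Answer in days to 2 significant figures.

460 days

Taking P-1 as reference: P-2−P-1 = (-135, -65, -0.98); P-3−P-1 = (-115, -115, +0.19).
Solve a·Δx + b·Δy = Δh: det = (-135)·(-115) − (-115)·(-65) = 8050.
∂h/∂x = [(-0.98)·(-115) − (+0.19)·(-65)] / 8050 = +0.01553
∂h/∂y = [(-135)·(+0.19) − (-115)·(-0.98)] / 8050 = -0.01719
|∇h| = √(0.01553² + -0.01719²) = 0.02317
Seepage velocity v = K·i/n = 3.1 × 0.02317 / 0.11 = 0.653 m/day.
t = 300 / 0.653 = 459.4 days.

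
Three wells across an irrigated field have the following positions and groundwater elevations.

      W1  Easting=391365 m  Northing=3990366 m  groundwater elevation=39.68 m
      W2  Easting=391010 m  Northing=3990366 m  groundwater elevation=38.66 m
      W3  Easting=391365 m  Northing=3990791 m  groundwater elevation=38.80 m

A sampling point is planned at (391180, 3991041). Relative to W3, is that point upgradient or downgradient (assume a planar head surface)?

∂h/∂x = (38.66 − 39.68) / (391010 − 391365) = +0.002873
∂h/∂y = (38.80 − 39.68) / (3990791 − 3990366) = -0.002071
Head at (391180, 3991041) = 39.68 + (+0.002873)·(-185) + (-0.002071)·(675) = 37.75 m.
That is lower than the 38.80 m at W3, so the point is downgradient.

downgradient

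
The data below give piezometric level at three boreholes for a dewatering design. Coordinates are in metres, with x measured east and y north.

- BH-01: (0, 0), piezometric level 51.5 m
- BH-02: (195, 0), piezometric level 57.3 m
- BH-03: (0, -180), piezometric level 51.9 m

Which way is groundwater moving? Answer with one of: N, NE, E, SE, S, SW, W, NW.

W

∂h/∂x = (57.3 − 51.5) / (195 − 0) = +0.02974
∂h/∂y = (51.9 − 51.5) / (-180 − 0) = -0.002222
Flow = −∇h = (-0.02974 east, +0.002222 north), which points west.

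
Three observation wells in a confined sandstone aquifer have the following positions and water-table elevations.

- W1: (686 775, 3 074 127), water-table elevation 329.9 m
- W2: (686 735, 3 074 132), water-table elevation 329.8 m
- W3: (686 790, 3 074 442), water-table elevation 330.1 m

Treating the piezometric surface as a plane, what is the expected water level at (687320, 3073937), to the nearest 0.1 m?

Differences from W1: to W2 (Δx, Δy, Δh) = (-40, 5, -0.1); to W3 = (15, 315, +0.2).
Determinant of the coordinate differences = (-40)·315 − 15·5 = -12675.
∂h/∂x = [(-0.1)·315 − (+0.2)·5] / -12675 = +0.002564
∂h/∂y = [(-40)·(+0.2) − 15·(-0.1)] / -12675 = +0.0005128
h(687320, 3073937) = 329.9 + (+0.002564)·(545) + (+0.0005128)·(-190) = 329.9 +1.397 -0.097 = 331.200 m.

331.2 m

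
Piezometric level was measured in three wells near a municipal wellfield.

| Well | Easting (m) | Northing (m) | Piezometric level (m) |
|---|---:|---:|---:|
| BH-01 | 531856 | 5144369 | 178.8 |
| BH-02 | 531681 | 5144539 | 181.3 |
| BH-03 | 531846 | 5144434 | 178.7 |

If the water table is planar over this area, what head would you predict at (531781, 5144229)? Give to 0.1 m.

Differences from BH-01: to BH-02 (Δx, Δy, Δh) = (-175, 170, +2.5); to BH-03 = (-10, 65, -0.1).
Solve a·Δx + b·Δy = Δh: det = (-175)·65 − (-10)·170 = -9675.
∂h/∂x = [(+2.5)·65 − (-0.1)·170] / -9675 = -0.01855
∂h/∂y = [(-175)·(-0.1) − (-10)·(+2.5)] / -9675 = -0.004393
h(531781, 5144229) = 178.8 + (-0.01855)·(-75) + (-0.004393)·(-140) = 178.8 +1.391 +0.615 = 180.806 m.

180.8 m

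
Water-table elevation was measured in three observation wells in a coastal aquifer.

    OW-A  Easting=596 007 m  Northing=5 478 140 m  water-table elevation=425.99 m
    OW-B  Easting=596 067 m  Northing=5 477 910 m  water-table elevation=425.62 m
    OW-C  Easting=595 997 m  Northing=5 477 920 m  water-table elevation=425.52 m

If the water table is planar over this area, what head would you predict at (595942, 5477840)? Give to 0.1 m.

425.3 m

With h = a·x + b·y + c and OW-A as origin, the differences give:
  60·a + (-230)·b = -0.37
  (-10)·a + (-220)·b = -0.47
Eliminate b (×(-220) and ×(-230), subtract): -15500·a = -26.700 → a = ∂h/∂x = +0.001723
Back-substitute: b = ∂h/∂y = +0.002058.
h(595942, 5477840) = 425.99 + (+0.001723)·(-65) + (+0.002058)·(-300) = 425.99 -0.112 -0.617 = 425.261 m.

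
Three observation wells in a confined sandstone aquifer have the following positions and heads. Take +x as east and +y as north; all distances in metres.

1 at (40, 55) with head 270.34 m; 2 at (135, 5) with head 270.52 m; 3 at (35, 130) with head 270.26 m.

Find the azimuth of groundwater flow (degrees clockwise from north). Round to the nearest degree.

305°

Differences from 1: to 2 (Δx, Δy, Δh) = (95, -50, +0.18); to 3 = (-5, 75, -0.08).
Solve a·Δx + b·Δy = Δh: det = 95·75 − (-5)·(-50) = 6875.
∂h/∂x = [(+0.18)·75 − (-0.08)·(-50)] / 6875 = +0.001382
∂h/∂y = [95·(-0.08) − (-5)·(+0.18)] / 6875 = -0.0009745
Flow direction (−∇h) has components (-0.001382 E, +0.0009745 N).
Azimuth = atan2(E, N) = atan2(-0.001382, +0.0009745) = 305.2° ≈ 305°.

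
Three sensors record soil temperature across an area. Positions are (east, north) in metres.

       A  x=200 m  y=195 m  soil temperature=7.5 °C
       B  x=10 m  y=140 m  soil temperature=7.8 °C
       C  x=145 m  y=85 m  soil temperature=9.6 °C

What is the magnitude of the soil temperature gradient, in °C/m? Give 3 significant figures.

With T = a·x + b·y + c and A as origin, the differences give:
  (-190)·a + (-55)·b = +0.3
  (-55)·a + (-110)·b = +2.1
Eliminate b (×(-110) and ×(-55), subtract): 17875·a = 82.50 → a = ∂T/∂x = +0.004615
Back-substitute: b = ∂T/∂y = -0.02140.
|∇f| = √(0.004615² + -0.02140²) = 0.02189 °C/m

0.0219 °C/m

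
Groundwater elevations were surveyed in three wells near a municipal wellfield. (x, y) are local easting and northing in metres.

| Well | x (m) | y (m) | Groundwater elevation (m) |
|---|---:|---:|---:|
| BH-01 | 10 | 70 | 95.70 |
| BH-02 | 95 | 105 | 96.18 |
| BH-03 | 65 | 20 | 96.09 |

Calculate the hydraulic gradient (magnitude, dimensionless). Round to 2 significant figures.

Differences from BH-01: to BH-02 (Δx, Δy, Δh) = (85, 35, +0.48); to BH-03 = (55, -50, +0.39).
Solve a·Δx + b·Δy = Δh: det = 85·(-50) − 55·35 = -6175.
∂h/∂x = [(+0.48)·(-50) − (+0.39)·35] / -6175 = +0.006097
∂h/∂y = [85·(+0.39) − 55·(+0.48)] / -6175 = -0.001093
|∇h| = √(0.006097² + -0.001093²) = 0.006194

0.0062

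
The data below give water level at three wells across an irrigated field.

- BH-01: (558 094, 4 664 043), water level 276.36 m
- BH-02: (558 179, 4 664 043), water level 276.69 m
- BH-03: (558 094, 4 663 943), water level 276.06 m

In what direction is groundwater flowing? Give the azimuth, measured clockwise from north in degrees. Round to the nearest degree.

232°

∂h/∂x = (276.69 − 276.36) / (558179 − 558094) = +0.003882
∂h/∂y = (276.06 − 276.36) / (4663943 − 4664043) = +0.003000
Flow direction (−∇h) has components (-0.003882 E, -0.003000 N).
Azimuth = atan2(E, N) = atan2(-0.003882, -0.003000) = 232.3° ≈ 232°.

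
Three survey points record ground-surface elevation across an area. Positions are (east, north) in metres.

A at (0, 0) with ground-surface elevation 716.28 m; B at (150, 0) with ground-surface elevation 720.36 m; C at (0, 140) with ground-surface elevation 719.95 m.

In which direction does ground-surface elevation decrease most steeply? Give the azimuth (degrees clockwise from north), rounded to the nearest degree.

226°

∂z/∂x = (720.36 − 716.28) / (150 − 0) = +0.02720
∂z/∂y = (719.95 − 716.28) / (140 − 0) = +0.02621
Steepest decrease is along −∇f: components (-0.02720 E, -0.02621 N).
Azimuth = atan2(-0.02720, -0.02621) = 226.1° ≈ 226°.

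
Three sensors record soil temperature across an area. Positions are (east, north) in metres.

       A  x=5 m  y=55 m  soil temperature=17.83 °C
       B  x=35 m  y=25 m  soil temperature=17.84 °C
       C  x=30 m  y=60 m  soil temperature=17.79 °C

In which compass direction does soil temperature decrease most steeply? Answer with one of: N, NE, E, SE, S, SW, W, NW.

NE

Taking A as reference: B−A = (30, -30, +0.01); C−A = (25, 5, -0.04).
Determinant of the coordinate differences = 30·5 − 25·(-30) = 900.
∂T/∂x = [(+0.01)·5 − (-0.04)·(-30)] / 900 = -0.001278
∂T/∂y = [30·(-0.04) − 25·(+0.01)] / 900 = -0.001611
Steepest decrease is along −∇f = (+0.001278 E, +0.001611 N) → northeast.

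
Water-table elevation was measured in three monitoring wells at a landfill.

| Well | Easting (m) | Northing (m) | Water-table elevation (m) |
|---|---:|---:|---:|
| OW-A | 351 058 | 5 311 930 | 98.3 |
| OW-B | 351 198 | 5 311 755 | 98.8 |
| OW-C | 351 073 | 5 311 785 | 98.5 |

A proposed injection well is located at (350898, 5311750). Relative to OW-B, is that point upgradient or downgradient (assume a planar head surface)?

downgradient

Differences from OW-A: to OW-B (Δx, Δy, Δh) = (140, -175, +0.5); to OW-C = (15, -145, +0.2).
Solve a·Δx + b·Δy = Δh: det = 140·(-145) − 15·(-175) = -17675.
∂h/∂x = [(+0.5)·(-145) − (+0.2)·(-175)] / -17675 = +0.002122
∂h/∂y = [140·(+0.2) − 15·(+0.5)] / -17675 = -0.001160
Head at (350898, 5311750) = 98.3 + (+0.002122)·(-160) + (-0.001160)·(-180) = 98.17 m.
That is lower than the 98.8 m at OW-B, so the point is downgradient.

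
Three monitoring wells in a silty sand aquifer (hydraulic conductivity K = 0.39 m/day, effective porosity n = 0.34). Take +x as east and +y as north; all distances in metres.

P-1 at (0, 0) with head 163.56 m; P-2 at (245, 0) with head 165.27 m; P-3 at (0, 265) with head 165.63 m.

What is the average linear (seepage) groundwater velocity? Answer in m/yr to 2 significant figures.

∂h/∂x = (165.27 − 163.56) / (245 − 0) = +0.006980
∂h/∂y = (165.63 − 163.56) / (265 − 0) = +0.007811
|∇h| = √(0.006980² + 0.007811²) = 0.01048
Seepage velocity v = K·i/n = 0.39 × 0.01048 / 0.34 = 0.01202 m/day = 4.39 m/yr.

4.4 m/yr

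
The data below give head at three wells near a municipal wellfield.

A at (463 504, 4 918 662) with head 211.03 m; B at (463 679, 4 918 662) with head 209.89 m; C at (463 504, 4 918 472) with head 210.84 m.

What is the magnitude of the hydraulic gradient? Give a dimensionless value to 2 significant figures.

0.0066

∂h/∂x = (209.89 − 211.03) / (463679 − 463504) = -0.006514
∂h/∂y = (210.84 − 211.03) / (4918472 − 4918662) = +0.0010000
|∇h| = √(-0.006514² + 0.0010000²) = 0.00659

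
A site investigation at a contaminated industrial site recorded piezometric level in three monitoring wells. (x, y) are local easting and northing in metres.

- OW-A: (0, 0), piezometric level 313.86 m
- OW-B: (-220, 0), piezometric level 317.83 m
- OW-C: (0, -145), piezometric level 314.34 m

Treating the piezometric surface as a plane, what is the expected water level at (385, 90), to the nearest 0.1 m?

306.6 m

∂h/∂x = (317.83 − 313.86) / (-220 − 0) = -0.01805
∂h/∂y = (314.34 − 313.86) / (-145 − 0) = -0.003310
h(385, 90) = 313.86 + (-0.01805)·(385) + (-0.003310)·(90) = 313.86 -6.947 -0.298 = 306.615 m.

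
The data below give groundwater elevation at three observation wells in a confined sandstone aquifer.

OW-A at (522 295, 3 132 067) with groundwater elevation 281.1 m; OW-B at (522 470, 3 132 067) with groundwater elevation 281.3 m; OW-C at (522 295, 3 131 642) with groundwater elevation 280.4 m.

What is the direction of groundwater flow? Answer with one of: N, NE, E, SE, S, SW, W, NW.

∂h/∂x = (281.3 − 281.1) / (522470 − 522295) = +0.001143
∂h/∂y = (280.4 − 281.1) / (3131642 − 3132067) = +0.001647
Flow = −∇h = (-0.001143 east, -0.001647 north), which points southwest.

SW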